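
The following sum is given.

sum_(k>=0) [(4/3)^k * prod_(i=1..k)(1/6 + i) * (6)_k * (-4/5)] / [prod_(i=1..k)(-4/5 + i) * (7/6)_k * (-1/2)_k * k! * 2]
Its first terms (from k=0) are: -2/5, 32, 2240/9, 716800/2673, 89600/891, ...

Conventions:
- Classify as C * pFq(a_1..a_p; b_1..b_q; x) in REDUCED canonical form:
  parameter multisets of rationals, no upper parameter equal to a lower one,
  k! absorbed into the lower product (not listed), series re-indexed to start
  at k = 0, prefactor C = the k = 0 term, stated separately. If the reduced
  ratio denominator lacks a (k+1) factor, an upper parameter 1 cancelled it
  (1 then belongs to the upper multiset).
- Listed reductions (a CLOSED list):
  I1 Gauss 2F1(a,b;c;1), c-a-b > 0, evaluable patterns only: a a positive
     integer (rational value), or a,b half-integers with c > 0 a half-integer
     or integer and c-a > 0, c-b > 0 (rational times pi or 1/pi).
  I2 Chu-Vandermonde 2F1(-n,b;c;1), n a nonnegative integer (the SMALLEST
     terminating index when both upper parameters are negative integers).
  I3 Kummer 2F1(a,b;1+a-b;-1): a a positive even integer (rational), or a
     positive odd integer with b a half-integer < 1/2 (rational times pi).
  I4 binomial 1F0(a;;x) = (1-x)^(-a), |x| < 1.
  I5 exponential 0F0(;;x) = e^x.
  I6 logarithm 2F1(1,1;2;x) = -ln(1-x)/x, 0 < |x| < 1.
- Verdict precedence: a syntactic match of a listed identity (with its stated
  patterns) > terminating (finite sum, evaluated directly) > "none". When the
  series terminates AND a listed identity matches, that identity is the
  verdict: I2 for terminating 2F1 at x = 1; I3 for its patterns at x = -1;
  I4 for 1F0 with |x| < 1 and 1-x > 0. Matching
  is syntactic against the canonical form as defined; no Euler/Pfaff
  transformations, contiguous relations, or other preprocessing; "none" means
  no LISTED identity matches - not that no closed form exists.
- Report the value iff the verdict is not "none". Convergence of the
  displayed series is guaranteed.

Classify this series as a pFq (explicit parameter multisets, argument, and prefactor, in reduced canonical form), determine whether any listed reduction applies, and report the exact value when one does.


Classification (C = -2/5): 1F2 with upper {6}, lower {-1/2, 1/5}, argument x = 4/3. Verdict: none - at argument 4/3 the multisets {6} ; {-1/2, 1/5} match no listed identity.

Key step: t_0 = -2/5 here, and the lower running product (C = -2/5, x = 4/3) is a rising factorial.
Term ratio: r(k) = (4/3) * (k+6) / [(k-1/2) (k+1/5) (k+1)] ; factor over Q: parameters, x = (4/3), and C = -2/5.


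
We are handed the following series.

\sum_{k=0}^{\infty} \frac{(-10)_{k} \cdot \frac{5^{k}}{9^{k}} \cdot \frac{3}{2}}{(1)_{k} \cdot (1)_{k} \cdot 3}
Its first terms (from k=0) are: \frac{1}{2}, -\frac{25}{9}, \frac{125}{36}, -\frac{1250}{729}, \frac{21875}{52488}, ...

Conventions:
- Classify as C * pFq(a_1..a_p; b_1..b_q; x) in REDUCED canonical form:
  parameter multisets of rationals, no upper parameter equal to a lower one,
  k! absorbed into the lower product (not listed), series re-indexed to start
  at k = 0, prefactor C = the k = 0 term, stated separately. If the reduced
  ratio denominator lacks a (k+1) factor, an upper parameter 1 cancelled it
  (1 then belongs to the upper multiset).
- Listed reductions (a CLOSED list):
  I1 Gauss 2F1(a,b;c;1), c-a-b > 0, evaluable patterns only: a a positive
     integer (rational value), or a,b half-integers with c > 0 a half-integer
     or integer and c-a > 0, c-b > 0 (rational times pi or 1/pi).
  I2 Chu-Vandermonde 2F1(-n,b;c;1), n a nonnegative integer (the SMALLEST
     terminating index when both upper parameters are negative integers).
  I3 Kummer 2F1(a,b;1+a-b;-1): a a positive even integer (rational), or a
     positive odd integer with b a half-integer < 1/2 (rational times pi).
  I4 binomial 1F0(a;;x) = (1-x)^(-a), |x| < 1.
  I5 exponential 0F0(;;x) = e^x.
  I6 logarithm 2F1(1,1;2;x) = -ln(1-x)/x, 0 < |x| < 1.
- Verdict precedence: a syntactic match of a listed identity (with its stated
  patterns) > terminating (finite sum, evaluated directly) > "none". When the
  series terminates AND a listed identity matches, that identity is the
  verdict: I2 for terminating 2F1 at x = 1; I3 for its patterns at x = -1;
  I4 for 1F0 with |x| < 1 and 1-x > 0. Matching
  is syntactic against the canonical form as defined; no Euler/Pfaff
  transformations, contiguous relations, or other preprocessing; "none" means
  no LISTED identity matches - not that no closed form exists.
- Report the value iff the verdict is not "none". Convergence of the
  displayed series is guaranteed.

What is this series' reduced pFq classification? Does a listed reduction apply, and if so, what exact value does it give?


With C = \frac{1}{2}: the canonical form is 1F1(-10; 1; \frac{5}{9}). Verdict: terminating. (-10)_k vanishes past k = 10, leaving a 11-term sum, computed directly. Its exact value is -\frac{156835848385073}{1012227458747904}.

First insight: x = \frac{5}{9} and the constant factors (C = 1/2, x = 5/9) combine into one prefactor.
Term ratio: r(k) = \frac{5}{9} * (k-10) / [(k+1) (k+1)] - rational in k. x = \frac{5}{9}; t_0 = \frac{1}{2}; negate the roots.


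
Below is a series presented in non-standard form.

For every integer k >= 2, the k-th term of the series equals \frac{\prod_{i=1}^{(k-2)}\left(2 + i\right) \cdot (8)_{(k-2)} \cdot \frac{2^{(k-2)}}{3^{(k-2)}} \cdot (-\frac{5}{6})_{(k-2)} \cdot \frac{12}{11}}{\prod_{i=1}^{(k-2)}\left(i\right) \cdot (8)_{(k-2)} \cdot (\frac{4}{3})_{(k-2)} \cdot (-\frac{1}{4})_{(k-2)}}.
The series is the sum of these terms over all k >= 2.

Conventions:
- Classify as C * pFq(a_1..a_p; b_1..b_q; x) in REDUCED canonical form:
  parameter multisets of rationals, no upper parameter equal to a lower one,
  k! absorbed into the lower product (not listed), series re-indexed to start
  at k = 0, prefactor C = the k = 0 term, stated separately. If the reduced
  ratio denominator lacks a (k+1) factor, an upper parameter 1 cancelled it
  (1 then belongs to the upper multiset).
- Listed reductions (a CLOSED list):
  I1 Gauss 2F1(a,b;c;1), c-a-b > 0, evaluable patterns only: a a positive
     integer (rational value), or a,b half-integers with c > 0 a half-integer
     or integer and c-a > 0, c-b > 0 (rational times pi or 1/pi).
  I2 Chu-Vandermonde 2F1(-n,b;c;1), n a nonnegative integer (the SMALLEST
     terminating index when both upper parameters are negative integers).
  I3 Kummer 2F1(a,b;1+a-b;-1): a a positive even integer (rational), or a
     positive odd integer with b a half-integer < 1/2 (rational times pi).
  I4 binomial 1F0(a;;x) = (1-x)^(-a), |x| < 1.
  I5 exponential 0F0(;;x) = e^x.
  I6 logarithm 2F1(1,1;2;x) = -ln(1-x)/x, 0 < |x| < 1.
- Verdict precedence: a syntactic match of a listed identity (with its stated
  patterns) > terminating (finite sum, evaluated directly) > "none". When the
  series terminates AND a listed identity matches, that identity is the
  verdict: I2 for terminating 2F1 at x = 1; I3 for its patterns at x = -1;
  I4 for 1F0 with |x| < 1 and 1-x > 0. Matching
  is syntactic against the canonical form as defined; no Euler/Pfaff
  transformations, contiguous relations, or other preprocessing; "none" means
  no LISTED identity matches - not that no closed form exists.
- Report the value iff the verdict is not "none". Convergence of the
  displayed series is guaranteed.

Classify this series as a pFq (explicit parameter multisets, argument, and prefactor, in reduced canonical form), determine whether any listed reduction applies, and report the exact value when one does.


This is \frac{12}{11} * 2F2(-\frac{5}{6}, 3; -\frac{1}{4}, \frac{4}{3}; \frac{2}{3}) in reduced canonical form. Verdict: none. Every listed pattern misses the 2F2 form at \frac{2}{3}, upper {-\frac{5}{6}, 3}.

The tell: t_0 being \frac{12}{11}, the two geometric factors (C = 12/11, x = 2/3) combine into one argument.
Consecutive-term ratio: r(k) = \frac{2}{3} * (k-\frac{5}{6}) (k+3) / [(k-\frac{1}{4}) (k+\frac{4}{3}) (k+1)] - rational; roots negated = parameters, x = \frac{2}{3}, C = \frac{12}{11}.


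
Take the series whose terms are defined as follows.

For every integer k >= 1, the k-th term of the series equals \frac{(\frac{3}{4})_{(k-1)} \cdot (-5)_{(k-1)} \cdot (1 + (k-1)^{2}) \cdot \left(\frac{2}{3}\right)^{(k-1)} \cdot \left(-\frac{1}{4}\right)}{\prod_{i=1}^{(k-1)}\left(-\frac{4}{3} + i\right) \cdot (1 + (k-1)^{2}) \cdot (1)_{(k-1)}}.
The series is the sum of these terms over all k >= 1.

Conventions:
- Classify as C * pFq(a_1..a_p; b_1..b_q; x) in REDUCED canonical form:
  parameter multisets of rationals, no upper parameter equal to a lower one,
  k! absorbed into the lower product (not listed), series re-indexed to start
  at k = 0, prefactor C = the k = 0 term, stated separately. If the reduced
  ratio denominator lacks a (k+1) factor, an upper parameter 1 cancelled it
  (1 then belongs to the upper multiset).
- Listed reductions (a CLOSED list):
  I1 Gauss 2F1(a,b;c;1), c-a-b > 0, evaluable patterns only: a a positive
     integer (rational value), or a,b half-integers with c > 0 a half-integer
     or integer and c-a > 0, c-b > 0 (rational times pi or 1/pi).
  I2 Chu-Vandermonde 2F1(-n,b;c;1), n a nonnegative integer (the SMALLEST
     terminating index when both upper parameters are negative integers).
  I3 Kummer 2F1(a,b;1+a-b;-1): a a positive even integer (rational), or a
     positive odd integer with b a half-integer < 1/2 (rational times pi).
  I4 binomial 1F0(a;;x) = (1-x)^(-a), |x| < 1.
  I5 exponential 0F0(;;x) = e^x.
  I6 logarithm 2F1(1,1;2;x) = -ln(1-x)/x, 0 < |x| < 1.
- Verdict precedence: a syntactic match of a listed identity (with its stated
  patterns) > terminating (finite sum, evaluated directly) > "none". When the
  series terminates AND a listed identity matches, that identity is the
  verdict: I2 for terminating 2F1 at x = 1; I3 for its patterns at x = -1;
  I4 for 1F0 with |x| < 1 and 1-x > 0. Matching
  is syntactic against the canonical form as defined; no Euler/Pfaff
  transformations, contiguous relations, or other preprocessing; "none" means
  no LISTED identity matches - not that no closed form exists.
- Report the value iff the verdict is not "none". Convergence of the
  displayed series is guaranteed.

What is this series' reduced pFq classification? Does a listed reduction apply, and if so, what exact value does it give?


Canonical form: C = -\frac{1}{4} times 2F1 with upper {-5, \frac{3}{4}}, lower {-\frac{1}{3}}, x = \frac{2}{3}. Verdict: terminating. With -5 upstairs the series is a 6-term polynomial sum; evaluated term by term. Exact value: \frac{37}{2048}.

First insight: x = \frac{2}{3} and the lower running product (C = -1/4) is a rising factorial.
Step ratio: r(k) = \frac{2}{3} * (k-5) (k+\frac{3}{4}) / [(k-\frac{1}{3}) (k+1)] - rational in k. x = \frac{2}{3}; t_0 = -\frac{1}{4}; negate the roots.


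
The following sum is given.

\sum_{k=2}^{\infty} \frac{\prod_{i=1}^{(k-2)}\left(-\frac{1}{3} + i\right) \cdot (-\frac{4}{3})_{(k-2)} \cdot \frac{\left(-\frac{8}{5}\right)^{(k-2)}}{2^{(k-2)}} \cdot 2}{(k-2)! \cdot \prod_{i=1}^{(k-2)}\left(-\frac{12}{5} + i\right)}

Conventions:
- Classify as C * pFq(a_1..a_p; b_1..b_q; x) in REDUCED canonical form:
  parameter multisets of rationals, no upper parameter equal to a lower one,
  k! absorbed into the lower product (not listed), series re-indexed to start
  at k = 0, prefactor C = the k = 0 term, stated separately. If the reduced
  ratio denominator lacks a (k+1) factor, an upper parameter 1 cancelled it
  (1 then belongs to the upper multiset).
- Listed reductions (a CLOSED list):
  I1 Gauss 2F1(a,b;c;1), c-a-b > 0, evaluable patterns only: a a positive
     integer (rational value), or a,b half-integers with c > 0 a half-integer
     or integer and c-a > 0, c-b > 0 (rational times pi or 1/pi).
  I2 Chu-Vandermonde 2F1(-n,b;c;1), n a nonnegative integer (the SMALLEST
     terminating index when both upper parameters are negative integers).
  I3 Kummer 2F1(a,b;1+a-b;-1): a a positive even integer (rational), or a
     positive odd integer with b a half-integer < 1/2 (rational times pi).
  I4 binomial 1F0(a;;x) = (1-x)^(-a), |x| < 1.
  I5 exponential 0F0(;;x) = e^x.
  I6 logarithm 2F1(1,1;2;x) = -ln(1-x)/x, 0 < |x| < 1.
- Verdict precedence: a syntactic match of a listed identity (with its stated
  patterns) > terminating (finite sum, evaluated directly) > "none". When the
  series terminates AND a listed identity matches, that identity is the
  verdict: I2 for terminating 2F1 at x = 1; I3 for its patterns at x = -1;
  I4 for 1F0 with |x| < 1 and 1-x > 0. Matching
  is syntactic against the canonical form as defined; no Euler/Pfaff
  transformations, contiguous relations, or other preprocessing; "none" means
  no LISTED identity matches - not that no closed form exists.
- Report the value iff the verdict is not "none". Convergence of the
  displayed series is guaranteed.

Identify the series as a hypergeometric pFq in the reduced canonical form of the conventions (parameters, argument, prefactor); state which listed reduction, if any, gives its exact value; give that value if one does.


Key observation: x = -\frac{4}{5} and the two k-th powers (prefactor 2) combine into one argument.
Ratio: r(k) = -\frac{4}{5} * (k-\frac{4}{3}) (k+\frac{2}{3}) / [(k-\frac{7}{5}) (k+1)] - rational; roots negated = parameters, x = -\frac{4}{5}, C = 2.

The series (x = -\frac{4}{5}) is 2F1: upper {-\frac{4}{3}, \frac{2}{3}}, lower {-\frac{7}{5}}, prefactor 2. Verdict: none. A 2F1 with upper {-\frac{4}{3}, \frac{2}{3}} fits none of I1-I6 at x = -\frac{4}{5}; the sum runs forever.


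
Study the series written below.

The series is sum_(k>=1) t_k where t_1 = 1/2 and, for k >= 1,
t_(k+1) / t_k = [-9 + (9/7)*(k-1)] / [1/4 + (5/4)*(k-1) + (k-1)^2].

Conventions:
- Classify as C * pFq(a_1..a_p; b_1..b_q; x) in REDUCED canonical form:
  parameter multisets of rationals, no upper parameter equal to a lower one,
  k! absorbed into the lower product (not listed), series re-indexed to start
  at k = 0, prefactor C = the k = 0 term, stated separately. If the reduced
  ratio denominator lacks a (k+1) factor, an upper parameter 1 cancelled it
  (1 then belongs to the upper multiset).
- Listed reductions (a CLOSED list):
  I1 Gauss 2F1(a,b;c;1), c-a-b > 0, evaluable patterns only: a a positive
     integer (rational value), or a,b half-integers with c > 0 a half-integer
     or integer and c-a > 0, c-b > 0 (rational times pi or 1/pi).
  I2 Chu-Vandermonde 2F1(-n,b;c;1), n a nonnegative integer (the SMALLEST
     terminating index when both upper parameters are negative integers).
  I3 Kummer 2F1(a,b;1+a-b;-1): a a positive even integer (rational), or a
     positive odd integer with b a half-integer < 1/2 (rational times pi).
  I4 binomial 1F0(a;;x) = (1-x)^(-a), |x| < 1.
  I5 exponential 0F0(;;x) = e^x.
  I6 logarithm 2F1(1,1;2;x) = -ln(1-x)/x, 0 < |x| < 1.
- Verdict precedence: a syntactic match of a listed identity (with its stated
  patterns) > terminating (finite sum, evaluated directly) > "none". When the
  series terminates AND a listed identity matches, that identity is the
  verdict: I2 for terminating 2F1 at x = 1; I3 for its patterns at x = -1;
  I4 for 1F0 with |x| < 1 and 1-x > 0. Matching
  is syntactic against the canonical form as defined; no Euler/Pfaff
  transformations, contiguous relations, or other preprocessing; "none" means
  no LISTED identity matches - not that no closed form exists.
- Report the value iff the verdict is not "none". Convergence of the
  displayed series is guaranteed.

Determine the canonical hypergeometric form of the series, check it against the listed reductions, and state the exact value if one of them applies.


The tell: t_0 being 1/2, the expanded ratio factors over Q; C = 1/2, x = 9/7, roots give parameters.
Step ratio: r(k) = (9/7) * (k-7) / [(k+1/4) (k+1)] - rational; roots negated = parameters, x = (9/7), C = 1/2.

Canonical form: C = 1/2 times 1F1 with upper {-7}, lower {1/4}, x = 9/7. Verdict: terminating. (-7)_k vanishes past k = 7, leaving a 8-term sum, computed directly. Sum: 819856404277/318505255250.


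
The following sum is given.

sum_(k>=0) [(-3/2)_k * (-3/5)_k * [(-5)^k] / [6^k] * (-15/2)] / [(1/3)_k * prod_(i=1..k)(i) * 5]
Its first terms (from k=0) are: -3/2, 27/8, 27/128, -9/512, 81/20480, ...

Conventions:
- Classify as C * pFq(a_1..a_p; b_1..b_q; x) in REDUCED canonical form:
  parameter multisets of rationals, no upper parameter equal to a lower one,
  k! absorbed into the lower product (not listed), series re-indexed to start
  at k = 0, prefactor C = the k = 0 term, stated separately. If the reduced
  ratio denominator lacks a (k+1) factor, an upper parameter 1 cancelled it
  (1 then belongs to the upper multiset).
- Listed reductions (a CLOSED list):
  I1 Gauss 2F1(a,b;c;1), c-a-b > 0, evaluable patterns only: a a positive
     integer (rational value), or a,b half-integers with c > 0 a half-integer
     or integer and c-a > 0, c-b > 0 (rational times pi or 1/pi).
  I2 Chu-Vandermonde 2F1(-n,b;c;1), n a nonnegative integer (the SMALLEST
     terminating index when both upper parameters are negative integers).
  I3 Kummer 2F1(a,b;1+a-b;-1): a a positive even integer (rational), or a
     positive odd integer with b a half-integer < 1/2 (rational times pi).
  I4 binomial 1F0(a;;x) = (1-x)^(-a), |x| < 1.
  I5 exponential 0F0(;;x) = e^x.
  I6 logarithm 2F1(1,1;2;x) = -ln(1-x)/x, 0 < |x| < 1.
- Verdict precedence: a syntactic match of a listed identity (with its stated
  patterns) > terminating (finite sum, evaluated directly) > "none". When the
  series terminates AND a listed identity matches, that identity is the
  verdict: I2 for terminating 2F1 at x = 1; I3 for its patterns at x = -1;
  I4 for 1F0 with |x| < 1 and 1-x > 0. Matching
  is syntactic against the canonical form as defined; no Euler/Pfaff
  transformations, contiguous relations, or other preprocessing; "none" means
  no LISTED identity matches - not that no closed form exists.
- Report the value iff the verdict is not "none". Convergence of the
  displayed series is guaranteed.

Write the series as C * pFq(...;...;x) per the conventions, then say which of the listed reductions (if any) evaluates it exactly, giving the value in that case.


Prefactor -3/2, argument -5/6: 2F1 with upper {-3/2, -3/5} over lower {1/3}. Verdict: none - this 2F1 at x = -5/6 matches no listed pattern, and upper {-3/2, -3/5} holds no stopper.

Structural cue: from the first term -3/2: the two geometric factors (C = -3/2) combine into one argument.
Step ratio: r(k) = (-5/6) * (k-3/2) (k-3/5) / [(k+1/3) (k+1)] - rational in k. x = (-5/6); t_0 = -3/2; negate the roots.


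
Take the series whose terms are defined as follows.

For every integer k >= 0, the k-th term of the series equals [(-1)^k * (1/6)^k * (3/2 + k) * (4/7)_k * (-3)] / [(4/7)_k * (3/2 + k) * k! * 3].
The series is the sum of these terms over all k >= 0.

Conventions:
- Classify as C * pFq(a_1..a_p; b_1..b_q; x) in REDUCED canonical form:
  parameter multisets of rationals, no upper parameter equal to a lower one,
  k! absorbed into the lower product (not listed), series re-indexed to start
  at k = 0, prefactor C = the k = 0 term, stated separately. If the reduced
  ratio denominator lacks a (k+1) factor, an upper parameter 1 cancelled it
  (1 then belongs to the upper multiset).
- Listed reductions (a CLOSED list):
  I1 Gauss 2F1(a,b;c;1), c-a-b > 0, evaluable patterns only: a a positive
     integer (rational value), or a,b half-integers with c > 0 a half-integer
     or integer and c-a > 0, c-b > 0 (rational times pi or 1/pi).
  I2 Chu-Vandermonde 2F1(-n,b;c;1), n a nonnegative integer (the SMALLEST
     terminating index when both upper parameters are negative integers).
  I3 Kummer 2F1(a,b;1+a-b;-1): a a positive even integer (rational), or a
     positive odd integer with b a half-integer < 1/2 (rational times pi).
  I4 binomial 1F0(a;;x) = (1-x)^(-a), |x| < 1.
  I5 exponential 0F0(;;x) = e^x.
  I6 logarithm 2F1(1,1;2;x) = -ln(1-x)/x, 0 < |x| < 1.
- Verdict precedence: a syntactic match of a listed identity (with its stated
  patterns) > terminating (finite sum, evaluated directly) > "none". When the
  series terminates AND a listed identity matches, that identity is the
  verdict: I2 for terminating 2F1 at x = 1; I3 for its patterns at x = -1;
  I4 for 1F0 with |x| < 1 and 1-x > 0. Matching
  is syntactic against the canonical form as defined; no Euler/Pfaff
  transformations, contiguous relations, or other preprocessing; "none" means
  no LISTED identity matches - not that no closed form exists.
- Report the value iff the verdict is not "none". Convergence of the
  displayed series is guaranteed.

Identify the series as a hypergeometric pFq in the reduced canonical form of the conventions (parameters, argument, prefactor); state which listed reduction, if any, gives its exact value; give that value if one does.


The series (x = -1/6) is 0F0: upper {-}, lower {-}, prefactor -1. Verdict: the I5 exponential reduction applies (the 0F0 exponential series at x = -1/6). Value: (-1) * e^(-1/6).

Key observation: with t_0 = -1, the (-1)^k factor (prefactor -1) folds into the argument's sign.
Term ratio: r(k) = (-1/6) * 1 / [(k+1)] - rational in k. x = (-1/6); t_0 = -1; negate the roots.


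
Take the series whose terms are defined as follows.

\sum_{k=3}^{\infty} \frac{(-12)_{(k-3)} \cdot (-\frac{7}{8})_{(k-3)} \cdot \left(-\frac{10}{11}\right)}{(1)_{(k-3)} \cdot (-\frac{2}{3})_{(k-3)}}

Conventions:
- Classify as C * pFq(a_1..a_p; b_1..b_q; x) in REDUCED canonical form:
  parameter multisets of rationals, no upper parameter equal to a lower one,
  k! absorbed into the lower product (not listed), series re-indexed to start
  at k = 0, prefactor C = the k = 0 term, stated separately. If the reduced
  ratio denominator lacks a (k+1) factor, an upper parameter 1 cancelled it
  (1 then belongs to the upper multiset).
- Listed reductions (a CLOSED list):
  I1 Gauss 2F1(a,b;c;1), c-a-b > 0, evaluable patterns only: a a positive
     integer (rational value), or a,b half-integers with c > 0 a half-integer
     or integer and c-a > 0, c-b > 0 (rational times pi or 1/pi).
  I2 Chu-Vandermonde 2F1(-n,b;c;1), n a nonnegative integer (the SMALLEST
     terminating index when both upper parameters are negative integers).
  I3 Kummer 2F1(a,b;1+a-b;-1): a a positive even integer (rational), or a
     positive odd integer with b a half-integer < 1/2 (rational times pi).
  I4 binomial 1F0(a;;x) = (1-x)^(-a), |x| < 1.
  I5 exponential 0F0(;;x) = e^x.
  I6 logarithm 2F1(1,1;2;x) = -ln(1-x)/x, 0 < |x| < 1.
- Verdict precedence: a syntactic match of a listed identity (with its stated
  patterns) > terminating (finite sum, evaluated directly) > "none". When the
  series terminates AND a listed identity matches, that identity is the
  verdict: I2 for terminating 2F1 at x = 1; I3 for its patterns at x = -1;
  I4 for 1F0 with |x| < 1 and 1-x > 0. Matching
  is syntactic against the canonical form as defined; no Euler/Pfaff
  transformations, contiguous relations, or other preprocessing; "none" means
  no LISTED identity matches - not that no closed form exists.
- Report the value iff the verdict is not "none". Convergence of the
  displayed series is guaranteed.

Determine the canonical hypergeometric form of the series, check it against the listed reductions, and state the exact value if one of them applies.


The tell: with t_0 = -\frac{10}{11}, (1)_k (prefactor -10/11) is k! itself.
Term ratio: r(k) = 1 * (k-12) (k-\frac{7}{8}) / [(k-\frac{2}{3}) (k+1)] - poly over poly, x = 1 from leading terms; C = -\frac{10}{11} at k = 0.

Reduced: x = 1, 2F1, upper = {-12, -\frac{7}{8}}, lower = {-\frac{2}{3}}, C = -\frac{10}{11}. Verdict: Vandermonde's identity (I2) applies (terminating 2F1 at x = 1 with n = 12, b = -7/8, c = -\frac{2}{3}). Its exact value is \frac{3154300707683360375}{455919093527085056}.


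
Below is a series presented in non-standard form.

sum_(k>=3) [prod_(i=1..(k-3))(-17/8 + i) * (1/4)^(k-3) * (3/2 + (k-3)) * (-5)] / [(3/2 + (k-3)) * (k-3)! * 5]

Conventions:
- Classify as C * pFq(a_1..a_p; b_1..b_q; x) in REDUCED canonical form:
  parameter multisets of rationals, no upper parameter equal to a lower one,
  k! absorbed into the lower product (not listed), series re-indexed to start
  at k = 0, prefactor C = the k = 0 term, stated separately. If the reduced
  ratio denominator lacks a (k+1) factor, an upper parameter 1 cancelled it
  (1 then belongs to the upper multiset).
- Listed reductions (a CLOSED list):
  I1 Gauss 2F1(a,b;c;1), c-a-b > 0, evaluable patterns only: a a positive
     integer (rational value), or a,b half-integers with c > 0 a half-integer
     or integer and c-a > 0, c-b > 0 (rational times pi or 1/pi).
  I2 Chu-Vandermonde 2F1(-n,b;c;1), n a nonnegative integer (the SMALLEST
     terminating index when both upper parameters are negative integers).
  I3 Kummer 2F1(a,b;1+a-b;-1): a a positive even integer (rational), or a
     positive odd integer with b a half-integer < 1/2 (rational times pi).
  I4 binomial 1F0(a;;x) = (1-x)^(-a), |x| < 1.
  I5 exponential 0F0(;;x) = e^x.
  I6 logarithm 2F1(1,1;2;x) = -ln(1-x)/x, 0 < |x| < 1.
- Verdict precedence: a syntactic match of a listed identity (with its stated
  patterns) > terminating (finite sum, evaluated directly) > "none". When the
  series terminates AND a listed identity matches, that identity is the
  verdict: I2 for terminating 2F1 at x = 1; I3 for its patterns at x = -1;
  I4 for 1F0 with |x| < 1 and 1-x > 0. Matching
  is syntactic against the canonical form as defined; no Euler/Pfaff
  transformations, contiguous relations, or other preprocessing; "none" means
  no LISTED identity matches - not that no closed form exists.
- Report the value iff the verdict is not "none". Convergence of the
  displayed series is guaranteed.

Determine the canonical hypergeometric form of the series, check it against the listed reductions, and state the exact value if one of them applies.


x = 1/4 here; the reduced form reads 1F0, upper {-9/8}, lower {-}, C = -1. Verdict: the binomial series (I4) fires (the 1F0 binomial series: exponent 9/8, x = 1/4). Hence: (-1) * (3/4)^(9/8).

Key observation: t_0 = -1 here, and striking the common factor k + 3/2 reduces the term (C = -1).
Ratio: r(k) = (1/4) * (k-9/8) / [(k+1)] - rational in k, leading ratio (1/4); with t_0 = -1, classification follows.


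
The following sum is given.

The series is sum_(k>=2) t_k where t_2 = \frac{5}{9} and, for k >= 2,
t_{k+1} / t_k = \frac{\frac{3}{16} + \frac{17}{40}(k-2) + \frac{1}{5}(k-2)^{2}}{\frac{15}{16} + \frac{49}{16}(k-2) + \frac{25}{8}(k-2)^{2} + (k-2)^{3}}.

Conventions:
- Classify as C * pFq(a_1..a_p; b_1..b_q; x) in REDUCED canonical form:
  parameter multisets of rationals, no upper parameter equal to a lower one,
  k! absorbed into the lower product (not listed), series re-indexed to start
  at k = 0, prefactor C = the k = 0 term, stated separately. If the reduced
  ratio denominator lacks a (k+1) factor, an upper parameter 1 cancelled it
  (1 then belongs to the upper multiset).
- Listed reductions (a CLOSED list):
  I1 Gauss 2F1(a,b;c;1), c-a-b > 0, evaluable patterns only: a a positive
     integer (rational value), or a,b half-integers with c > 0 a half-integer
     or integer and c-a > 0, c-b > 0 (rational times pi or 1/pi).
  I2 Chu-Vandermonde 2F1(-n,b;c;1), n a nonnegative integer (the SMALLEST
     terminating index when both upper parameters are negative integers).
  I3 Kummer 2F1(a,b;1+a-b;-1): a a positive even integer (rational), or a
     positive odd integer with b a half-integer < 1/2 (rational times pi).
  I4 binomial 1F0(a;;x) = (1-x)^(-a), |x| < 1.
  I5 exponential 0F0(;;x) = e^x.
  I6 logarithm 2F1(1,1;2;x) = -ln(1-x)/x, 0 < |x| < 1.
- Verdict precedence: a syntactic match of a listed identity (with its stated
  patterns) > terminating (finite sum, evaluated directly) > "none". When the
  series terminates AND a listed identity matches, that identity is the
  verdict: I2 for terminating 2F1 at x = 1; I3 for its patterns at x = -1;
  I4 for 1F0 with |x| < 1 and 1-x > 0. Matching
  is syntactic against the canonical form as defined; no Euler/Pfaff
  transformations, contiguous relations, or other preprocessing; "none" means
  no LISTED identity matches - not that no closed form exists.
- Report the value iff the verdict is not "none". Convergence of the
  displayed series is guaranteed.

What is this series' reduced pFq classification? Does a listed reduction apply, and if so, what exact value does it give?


x = \frac{1}{5} here; the reduced form reads 0F0, upper {-}, lower {-}, C = \frac{5}{9}. Verdict at x = \frac{1}{5}: the exponential series (I5) matches (the 0F0 exponential series at x = \frac{1}{5}). Sum: \frac{5}{9} \cdot e^{\frac{1}{5}}.

Key step: from the first term \frac{5}{9}: the parameter 5/8 appears in both the upper and lower lists and cancels (alongside the other common factor).
Ratio: r(k) = \frac{1}{5} * 1 / [(k+1)] - rational; roots negated = parameters, x = \frac{1}{5}, C = \frac{5}{9}.


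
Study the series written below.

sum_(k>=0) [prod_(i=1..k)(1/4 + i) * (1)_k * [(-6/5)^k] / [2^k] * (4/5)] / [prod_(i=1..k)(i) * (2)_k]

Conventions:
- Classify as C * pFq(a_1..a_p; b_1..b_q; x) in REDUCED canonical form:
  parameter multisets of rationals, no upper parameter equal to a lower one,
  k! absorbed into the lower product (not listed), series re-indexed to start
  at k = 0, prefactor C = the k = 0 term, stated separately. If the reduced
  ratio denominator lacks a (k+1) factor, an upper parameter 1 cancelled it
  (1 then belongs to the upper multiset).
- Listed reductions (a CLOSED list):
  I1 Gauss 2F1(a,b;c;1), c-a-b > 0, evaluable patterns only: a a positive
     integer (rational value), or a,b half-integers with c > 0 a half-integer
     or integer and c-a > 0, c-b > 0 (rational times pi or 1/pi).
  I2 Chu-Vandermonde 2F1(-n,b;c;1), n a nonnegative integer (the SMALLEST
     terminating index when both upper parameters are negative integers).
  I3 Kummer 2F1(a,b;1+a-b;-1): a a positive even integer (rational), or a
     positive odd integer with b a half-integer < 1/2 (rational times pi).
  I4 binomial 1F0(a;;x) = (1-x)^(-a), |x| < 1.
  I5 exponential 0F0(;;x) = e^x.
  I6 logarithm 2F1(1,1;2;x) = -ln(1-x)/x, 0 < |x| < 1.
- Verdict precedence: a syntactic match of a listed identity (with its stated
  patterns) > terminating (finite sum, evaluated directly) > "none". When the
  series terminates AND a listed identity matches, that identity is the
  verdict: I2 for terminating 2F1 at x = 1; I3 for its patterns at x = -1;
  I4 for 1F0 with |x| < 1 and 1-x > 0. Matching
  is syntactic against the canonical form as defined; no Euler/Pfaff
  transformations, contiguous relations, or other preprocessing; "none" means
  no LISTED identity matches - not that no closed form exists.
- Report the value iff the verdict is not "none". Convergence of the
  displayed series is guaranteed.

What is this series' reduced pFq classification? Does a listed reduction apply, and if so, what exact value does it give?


Prefactor 4/5, argument -3/5: 2F1 with upper {1, 5/4} over lower {2}. Verdict: none (x = -3/5): each listed identity misses the multisets {1, 5/4} ; {2}.

Structural cue: from the first term 4/5: the product of the first k integers (C = 4/5, x = -3/5) is k!.
Ratio: r(k) = (-3/5) * (k+1) (k+5/4) / [(k+2) (k+1)] - rational; roots negated = parameters, x = (-3/5), C = 4/5.


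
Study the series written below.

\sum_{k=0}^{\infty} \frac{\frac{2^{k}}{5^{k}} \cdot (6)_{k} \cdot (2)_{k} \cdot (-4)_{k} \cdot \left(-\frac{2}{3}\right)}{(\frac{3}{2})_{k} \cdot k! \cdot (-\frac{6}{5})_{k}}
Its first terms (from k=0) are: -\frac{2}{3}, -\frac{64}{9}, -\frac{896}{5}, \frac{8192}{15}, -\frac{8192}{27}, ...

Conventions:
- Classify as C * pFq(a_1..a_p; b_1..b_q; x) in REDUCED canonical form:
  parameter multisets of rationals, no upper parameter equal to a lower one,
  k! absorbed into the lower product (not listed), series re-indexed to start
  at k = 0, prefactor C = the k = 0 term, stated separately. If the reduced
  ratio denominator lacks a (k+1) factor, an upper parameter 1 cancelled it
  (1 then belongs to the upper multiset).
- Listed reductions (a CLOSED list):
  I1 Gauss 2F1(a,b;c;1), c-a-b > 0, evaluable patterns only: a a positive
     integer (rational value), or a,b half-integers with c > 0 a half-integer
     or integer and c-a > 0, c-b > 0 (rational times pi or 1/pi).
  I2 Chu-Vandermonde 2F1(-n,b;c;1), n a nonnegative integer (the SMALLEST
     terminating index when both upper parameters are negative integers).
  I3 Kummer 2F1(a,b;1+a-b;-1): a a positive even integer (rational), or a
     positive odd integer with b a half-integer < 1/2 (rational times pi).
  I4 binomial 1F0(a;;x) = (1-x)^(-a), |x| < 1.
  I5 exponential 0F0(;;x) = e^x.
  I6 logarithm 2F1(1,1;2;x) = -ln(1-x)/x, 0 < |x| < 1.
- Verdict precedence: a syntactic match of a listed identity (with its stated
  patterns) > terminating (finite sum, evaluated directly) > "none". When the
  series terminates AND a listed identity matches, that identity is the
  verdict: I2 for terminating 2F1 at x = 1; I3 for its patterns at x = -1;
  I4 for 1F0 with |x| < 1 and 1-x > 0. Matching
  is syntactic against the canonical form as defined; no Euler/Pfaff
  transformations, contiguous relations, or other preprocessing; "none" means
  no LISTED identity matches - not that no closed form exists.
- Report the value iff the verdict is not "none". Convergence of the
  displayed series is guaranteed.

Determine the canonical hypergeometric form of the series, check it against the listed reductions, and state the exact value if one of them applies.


First insight: with t_0 = -\frac{2}{3}, the two geometric factors (C = -2/3) combine into one argument.
Term ratio: r(k) = \frac{2}{5} * (k-4) (k+2) (k+6) / [(k-\frac{6}{5}) (k+\frac{3}{2}) (k+1)] - rational in k, leading ratio \frac{2}{5}; with t_0 = -\frac{2}{3}, classification follows.

At argument \frac{2}{5}: a 3F2 with upper {-4, 2, 6}, lower {-\frac{6}{5}, \frac{3}{2}}, scaled by C = -\frac{2}{3}. Verdict: terminating. With -4 upstairs the series is a 5-term polynomial sum; evaluated term by term. Exact value: \frac{7526}{135}.


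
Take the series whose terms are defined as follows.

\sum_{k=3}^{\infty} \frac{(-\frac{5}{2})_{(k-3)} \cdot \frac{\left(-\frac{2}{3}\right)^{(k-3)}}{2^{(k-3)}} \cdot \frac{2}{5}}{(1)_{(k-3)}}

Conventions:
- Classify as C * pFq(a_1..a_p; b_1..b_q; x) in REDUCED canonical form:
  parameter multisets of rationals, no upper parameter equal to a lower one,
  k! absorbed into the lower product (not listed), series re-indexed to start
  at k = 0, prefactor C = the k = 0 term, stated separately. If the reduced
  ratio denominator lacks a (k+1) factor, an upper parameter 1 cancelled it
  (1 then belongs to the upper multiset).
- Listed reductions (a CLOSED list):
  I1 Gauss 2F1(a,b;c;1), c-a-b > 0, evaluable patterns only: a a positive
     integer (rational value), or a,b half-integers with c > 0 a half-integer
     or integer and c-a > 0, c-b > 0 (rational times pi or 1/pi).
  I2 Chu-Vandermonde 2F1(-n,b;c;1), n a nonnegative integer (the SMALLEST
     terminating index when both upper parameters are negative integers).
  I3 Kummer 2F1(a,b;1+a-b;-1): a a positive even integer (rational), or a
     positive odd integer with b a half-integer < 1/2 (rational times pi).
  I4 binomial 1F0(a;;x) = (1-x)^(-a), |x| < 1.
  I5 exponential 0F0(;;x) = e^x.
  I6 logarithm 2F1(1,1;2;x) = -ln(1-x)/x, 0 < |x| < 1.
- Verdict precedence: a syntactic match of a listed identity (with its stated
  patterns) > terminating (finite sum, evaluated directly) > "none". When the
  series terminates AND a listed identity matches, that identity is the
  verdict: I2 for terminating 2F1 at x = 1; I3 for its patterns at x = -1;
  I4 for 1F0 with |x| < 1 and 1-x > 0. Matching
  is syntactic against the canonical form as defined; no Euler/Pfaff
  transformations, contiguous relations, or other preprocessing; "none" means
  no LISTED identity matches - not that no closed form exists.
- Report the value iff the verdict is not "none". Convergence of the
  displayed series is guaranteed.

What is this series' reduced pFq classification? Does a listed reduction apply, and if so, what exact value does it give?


The tell: x = -\frac{1}{3} and the two k-th powers (C = 2/5) combine into one argument.
Adjacent-term ratio: r(k) = -\frac{1}{3} * (k-\frac{5}{2}) / [(k+1)] - rational in k, leading ratio -\frac{1}{3}; with t_0 = \frac{2}{5}, classification follows.

At argument -\frac{1}{3}: a 1F0 with upper {-\frac{5}{2}}, lower {-}, scaled by C = \frac{2}{5}. Verdict: the binomial series (I4) matches (the 1F0 binomial series: exponent 5/2, x = -\frac{1}{3}). Hence: \frac{2}{5} \cdot \left(\frac{4}{3}\right)^{\frac{5}{2}}.


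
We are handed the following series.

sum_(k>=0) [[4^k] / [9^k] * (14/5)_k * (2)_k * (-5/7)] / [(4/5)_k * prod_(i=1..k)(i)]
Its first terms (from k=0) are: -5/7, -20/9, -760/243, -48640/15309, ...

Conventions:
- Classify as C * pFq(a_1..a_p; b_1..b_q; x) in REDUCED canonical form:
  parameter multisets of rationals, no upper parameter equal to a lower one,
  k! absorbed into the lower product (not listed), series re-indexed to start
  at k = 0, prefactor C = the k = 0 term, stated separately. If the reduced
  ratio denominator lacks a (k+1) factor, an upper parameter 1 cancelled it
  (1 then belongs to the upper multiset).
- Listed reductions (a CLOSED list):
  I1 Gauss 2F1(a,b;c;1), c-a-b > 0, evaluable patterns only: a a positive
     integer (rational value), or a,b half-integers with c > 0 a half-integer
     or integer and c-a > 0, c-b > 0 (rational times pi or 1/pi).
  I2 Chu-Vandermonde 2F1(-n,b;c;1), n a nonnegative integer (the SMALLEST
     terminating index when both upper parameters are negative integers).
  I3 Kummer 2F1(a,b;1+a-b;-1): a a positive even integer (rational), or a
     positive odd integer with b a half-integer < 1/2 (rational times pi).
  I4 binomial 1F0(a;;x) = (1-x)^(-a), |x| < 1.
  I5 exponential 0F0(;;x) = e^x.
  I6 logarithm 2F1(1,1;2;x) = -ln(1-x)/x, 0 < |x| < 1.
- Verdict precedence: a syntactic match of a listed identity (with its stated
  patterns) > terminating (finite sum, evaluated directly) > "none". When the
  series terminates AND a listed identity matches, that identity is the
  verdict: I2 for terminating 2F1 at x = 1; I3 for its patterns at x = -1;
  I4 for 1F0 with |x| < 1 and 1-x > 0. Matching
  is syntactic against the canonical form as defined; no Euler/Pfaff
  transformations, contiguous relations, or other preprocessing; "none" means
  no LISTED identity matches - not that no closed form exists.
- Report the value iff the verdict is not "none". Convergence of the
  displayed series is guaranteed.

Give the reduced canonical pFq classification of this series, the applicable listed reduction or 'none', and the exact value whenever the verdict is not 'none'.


The series (x = 4/9) is 2F1: upper {2, 14/5}, lower {4/5}, prefactor -5/7. Verdict: none (x = 4/9): each listed identity misses the multisets {2, 14/5} ; {4/5}.

Structural cue: t_0 being -5/7, the product of the first k integers (C = -5/7) is k!.
Consecutive-term ratio: r(k) = (4/9) * (k+2) (k+14/5) / [(k+4/5) (k+1)] - rational; roots negated = parameters, x = (4/9), C = -5/7.


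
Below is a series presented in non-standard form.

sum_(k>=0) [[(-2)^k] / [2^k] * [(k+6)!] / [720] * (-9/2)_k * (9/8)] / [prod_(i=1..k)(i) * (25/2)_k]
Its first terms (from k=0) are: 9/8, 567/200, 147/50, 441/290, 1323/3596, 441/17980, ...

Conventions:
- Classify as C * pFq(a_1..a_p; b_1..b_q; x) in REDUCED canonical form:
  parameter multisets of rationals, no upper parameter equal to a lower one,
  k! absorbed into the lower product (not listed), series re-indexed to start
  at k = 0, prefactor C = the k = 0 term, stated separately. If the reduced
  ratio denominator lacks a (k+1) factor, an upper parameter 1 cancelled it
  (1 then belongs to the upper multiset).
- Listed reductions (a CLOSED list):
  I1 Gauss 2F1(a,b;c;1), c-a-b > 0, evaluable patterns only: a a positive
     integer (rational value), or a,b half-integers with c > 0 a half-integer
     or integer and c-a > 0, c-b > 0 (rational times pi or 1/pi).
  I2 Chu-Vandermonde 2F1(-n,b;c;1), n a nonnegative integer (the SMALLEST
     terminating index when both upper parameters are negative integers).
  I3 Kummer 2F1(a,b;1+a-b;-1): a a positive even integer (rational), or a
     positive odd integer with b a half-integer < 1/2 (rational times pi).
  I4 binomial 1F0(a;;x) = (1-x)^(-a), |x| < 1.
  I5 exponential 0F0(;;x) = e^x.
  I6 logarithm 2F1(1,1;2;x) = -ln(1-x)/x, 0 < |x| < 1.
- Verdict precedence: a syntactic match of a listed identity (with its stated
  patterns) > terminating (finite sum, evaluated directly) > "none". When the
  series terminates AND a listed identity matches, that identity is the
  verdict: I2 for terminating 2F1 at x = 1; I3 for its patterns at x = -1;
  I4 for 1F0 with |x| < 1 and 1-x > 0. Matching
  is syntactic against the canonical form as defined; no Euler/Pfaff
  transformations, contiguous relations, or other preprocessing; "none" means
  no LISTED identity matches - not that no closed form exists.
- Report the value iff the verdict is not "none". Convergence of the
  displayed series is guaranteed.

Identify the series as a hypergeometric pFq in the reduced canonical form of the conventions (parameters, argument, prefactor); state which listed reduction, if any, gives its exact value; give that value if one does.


The tell: t_0 = 9/8 here, and the factorial ratio (C = 9/8) (k+a-1)!/(a-1)! is a rising factorial (a)_k.
Ratio: r(k) = (-1) * (k-9/2) (k+7) / [(k+25/2) (k+1)] ; factor over Q: parameters, x = (-1), and C = 9/8.

Reduced: x = -1, 2F1, upper = {-9/2, 7}, lower = {25/2}, C = 9/8. Verdict: Kummer's theorem (I3) applies (x = -1; c = 25/2 equals 1+a-b for upper {-9/2, 7}: listed pattern). Hence: (3011753745/1073741824) * pi.
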